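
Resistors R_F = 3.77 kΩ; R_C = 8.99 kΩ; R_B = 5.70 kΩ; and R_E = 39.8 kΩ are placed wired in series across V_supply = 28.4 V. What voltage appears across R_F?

V ≈ 1.84 V

ΣR = 3.77 + 8.99 + 5.70 + 39.8 = 58.26 kΩ.
V = V_supply · R/ΣR = 28.4 × 0.06471 = 1.838 V.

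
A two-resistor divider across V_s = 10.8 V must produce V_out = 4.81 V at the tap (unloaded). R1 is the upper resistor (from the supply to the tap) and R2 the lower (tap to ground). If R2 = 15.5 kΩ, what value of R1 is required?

Required fraction k = V_out/V_s = 0.4454.
R1 = R2·(1/k − 1) = 15.5 × 1.245 = 19.30 kΩ.

R1 ≈ 19.3 kΩ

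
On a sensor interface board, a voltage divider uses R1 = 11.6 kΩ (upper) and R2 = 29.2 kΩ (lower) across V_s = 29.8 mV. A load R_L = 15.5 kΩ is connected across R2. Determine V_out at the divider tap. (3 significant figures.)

R2 ‖ R_L = (29.2 × 15.5)/(29.2 + 15.5) = 10.13 kΩ.
Now apply the divider: V_out = 29.8 × 0.4661 = 13.89 mV.
(Unloaded it would be 21.3 mV; the load pulls it down.)

V_out ≈ 13.9 mV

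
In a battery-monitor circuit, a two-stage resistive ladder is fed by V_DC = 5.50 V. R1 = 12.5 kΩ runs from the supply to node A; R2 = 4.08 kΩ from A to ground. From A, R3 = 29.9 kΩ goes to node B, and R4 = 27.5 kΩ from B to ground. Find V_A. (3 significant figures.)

V_A ≈ 1.28 V

Looking into the second stage from A: R3 + R4 = 57.40 kΩ appears in parallel with R2.
Effective lower resistance at A: R2 ‖ 57.40 = 3.809 kΩ.
So V_A = 5.50 × 0.2336 = 1.285 V.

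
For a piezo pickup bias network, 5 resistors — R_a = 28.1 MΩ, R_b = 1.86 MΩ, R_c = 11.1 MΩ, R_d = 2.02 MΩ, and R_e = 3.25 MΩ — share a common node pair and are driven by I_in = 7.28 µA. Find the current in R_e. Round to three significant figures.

Total conductance ΣG = 1/28.1 + 1/1.86 + 1/11.1 + 1/2.02 + 1/3.25 = 1.466 (units of 1/MΩ).
R_e takes the fraction G_k/ΣG = 0.3077/1.466 = 0.2099, so I = 7.28 × 0.2099 = 1.528 µA.

I ≈ 1.53 µA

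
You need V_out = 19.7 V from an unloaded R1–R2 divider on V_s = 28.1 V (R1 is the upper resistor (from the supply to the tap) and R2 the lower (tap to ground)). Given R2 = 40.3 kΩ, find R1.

R1 ≈ 17.2 kΩ

The divider ratio is R2/(R1+R2) = 19.7/28.1 = 0.7011.
Rearranging, R1 = R2·(1−k)/k = 40.3 × 0.4264 = 17.18 kΩ.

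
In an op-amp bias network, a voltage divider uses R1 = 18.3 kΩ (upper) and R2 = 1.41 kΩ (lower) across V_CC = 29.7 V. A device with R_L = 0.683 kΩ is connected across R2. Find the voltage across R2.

The load sits in parallel with R2, giving an effective lower resistance R2' = R2·R_L/(R2+R_L) = 0.4601 kΩ.
Now apply the divider: V_out = 29.7 × 0.02453 = 0.7284 V.

V_out ≈ 0.728 V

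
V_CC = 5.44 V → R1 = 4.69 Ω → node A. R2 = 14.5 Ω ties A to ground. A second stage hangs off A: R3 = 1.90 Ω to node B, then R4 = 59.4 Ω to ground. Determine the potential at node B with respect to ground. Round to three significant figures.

V_B ≈ 3.77 V

Looking into the second stage from A: R3 + R4 = 61.30 Ω appears in parallel with R2.
Effective lower resistance at A: R2 ‖ 61.30 = 11.73 Ω.
First divider: V_A = V_CC · 11.73/(4.69 + 11.73) = 3.886 V.
V_B = V_A × 0.9690 = 3.765 V.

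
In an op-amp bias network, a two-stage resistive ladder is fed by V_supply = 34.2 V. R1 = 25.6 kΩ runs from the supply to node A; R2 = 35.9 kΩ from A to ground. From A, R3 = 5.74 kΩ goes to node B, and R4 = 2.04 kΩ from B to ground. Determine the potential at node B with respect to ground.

V_B ≈ 1.79 V

Node A sees R2 in parallel with the series input of stage 2, R3 + R4 = 7.780 kΩ.
Effective lower resistance at A: R2 ‖ 7.780 = 6.394 kΩ.
So V_A = 34.2 × 0.1999 = 6.835 V.
Then the unloaded second divider: V_B = V_A × R4/(R3+R4) = 6.835 × 0.2622 = 1.792 V.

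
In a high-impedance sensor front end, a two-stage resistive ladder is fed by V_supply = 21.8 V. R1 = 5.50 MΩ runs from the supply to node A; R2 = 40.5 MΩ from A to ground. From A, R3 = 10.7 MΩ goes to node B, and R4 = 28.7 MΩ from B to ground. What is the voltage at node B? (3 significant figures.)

V_B ≈ 12.5 V

Node A sees R2 in parallel with the series input of stage 2, R3 + R4 = 39.40 MΩ.
R2 ‖ (R3+R4) = 19.97 MΩ.
So V_A = 21.8 × 0.7841 = 17.09 V.
Then the unloaded second divider: V_B = V_A × R4/(R3+R4) = 17.09 × 0.7284 = 12.45 V.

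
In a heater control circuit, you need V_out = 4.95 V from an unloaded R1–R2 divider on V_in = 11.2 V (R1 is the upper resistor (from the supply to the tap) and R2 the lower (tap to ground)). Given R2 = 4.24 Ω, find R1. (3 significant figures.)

The divider ratio is R2/(R1+R2) = 4.95/11.2 = 0.4420.
R1 = R2·(1/k − 1) = 4.24 × 1.263 = 5.354 Ω.

R1 ≈ 5.35 Ω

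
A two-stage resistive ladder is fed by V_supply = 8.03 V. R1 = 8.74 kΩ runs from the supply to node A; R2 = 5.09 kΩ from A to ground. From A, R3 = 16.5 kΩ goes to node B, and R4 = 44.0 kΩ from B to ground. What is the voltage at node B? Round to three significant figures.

V_B ≈ 2.04 V

The second stage (R3 + R4 = 60.50 kΩ) loads node A in parallel with R2.
Effective lower resistance at A: R2 ‖ 60.50 = 4.695 kΩ.
So V_A = 8.03 × 0.3495 = 2.806 V.
Then the unloaded second divider: V_B = V_A × R4/(R3+R4) = 2.806 × 0.7273 = 2.041 V.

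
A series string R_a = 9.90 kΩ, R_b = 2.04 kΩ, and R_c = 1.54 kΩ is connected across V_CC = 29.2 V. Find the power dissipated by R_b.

ΣR = 13.48 kΩ → I = 29.2/13.48 = 2.166 mA.
P(R_b) = I²·R_b = (2.166)² × 2.04 = 9.572 mW.

P ≈ 9.57 mW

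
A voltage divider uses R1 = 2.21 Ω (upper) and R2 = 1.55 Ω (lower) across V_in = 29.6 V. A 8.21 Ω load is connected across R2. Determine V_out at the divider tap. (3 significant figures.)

V_out ≈ 11.0 V

R2 ‖ R_L = (1.55 × 8.21)/(1.55 + 8.21) = 1.304 Ω.
Now apply the divider: V_out = 29.6 × 0.3711 = 10.98 V.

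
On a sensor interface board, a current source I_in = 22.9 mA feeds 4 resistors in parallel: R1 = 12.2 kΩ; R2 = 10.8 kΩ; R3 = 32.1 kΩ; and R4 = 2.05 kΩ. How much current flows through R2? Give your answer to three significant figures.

ΣG = 1/12.2 + 1/10.8 + 1/32.1 + 1/2.05 = 0.6935.
Current divider: I(R2) = I_in · G_k/ΣG = 22.9 × (0.09259/0.6935) = 22.9 × 0.1335 = 3.057 mA.

I ≈ 3.06 mA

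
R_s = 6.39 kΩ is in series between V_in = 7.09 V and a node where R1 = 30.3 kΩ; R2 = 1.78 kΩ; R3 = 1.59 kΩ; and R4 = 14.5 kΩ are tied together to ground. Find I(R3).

I ≈ 0.482 mA

Equivalent of the parallel group: R_p = 0.7736 kΩ.
V_A by voltage divider: V_A = 7.09 × 0.7736/(6.39 + 0.7736) = 0.7656 V.
I(R3) = V_A / R3 = 0.7656/1.59 = 0.4815 mA.
(Check via current divider: I_total = 0.9897 mA; share G_k/ΣG = 0.4865 → same result.)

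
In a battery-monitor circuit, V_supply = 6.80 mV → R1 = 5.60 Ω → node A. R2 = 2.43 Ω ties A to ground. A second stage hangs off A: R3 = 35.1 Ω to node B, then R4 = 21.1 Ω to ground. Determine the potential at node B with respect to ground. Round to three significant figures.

Node A sees R2 in parallel with the series input of stage 2, R3 + R4 = 56.20 Ω.
R2 ‖ (R3+R4) = 2.329 Ω.
First divider: V_A = V_supply · 2.329/(5.60 + 2.329) = 1.998 mV.
Stage 2 is unloaded, so V_B = V_A · R4/(R3+R4) = 1.998 × 21.1/56.20 = 0.7500 mV.

V_B ≈ 0.750 mV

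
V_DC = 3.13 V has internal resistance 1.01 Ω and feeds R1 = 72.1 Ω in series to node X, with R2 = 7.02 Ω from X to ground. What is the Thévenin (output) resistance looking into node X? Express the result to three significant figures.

R_th ≈ 6.40 Ω

R1' = 1.01 + 72.1 = 73.11 Ω (source resistance + R1).
Zeroing V_DC shorts the top of R1' to ground, so R_th = R1' ‖ R2 = 6.405 Ω.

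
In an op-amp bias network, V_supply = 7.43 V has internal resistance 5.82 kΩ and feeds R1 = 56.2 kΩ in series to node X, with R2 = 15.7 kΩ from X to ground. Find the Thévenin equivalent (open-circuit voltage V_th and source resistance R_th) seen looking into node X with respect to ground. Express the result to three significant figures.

R1' = 5.82 + 56.2 = 62.02 kΩ (source resistance + R1).
Open-circuit (no load on X): V_th = V_supply · R2/(R1' + R2) = 7.43 × 15.7/(62.02 + 15.7) = 1.501 V.
Looking into X with the source shorted: R_th = R1'·R2/(R1'+R2) = 62.02 × 15.7/77.72 = 12.53 kΩ.

V_th ≈ 1.50 V, R_th ≈ 12.5 kΩ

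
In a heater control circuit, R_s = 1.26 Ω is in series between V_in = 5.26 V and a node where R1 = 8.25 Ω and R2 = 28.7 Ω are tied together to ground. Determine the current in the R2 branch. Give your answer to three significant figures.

Combine the parallel branches: R_p = (1/8.25 + 1/28.7)⁻¹ = 6.408 Ω.
V_A = 5.26 × 6.408/7.668 = 4.396 V.
I(R2) = V_A / R2 = 4.396/28.7 = 0.1532 A.

I ≈ 0.153 A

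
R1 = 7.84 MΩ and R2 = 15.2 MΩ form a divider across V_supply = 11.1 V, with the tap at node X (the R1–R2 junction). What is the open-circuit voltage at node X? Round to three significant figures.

Open-circuit (no load on X): V_th = V_supply · R2/(R1 + R2) = 11.1 × 15.2/(7.840 + 15.2) = 7.323 V.

V_th ≈ 7.32 V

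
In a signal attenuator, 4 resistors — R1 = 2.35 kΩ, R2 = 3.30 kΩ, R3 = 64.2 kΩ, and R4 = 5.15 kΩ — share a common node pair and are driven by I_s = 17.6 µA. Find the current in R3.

I ≈ 0.292 µA

ΣG = 1/2.35 + 1/3.30 + 1/64.2 + 1/5.15 = 0.9383.
By the current-divider rule, I = I_s · G_k/ΣG = 17.6 × 0.01660 = 0.2922 µA.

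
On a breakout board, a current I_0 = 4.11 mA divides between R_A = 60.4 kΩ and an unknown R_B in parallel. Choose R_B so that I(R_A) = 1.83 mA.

Two-branch current divider: I_A = I_0 · R_B/(R_A + R_B).
With f = 0.4453, R_B = R_A · f/(1−f) = 60.4 × 0.8026 = 48.48 kΩ.

R_B ≈ 48.5 kΩ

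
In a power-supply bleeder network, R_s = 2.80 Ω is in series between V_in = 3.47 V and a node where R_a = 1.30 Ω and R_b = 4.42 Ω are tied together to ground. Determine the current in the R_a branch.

I ≈ 0.705 A

Combine the parallel branches: R_p = (1/1.30 + 1/4.42)⁻¹ = 1.005 Ω.
Node voltage V_A = V_in · R_p/(R_s + R_p) = 3.47 × 0.2640 = 0.9162 V.
Branch current I = V_A/R_a = 0.9162/1.30 = 0.7048 A.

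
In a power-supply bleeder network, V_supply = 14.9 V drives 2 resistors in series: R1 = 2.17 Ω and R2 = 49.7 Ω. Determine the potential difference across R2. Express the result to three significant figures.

V ≈ 14.3 V

ΣR = 2.17 + 49.7 = 51.87 Ω.
V = V_supply · R/ΣR = 14.9 × 0.9582 = 14.28 V.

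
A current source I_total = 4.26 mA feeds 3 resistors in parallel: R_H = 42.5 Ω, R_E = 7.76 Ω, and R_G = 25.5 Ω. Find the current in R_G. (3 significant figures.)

I ≈ 0.872 mA

Total conductance ΣG = 1/42.5 + 1/7.76 + 1/25.5 = 0.1916 (units of 1/Ω).
Current divider: I(R_G) = I_total · G_k/ΣG = 4.26 × (0.03922/0.1916) = 4.26 × 0.2047 = 0.8719 mA.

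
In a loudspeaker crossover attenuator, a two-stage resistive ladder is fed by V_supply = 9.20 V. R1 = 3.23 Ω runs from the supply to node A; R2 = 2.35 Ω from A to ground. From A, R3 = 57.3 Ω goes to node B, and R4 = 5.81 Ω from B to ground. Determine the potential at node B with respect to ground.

V_B ≈ 0.349 V

Node A sees R2 in parallel with the series input of stage 2, R3 + R4 = 63.11 Ω.
Effective lower resistance at A: R2 ‖ 63.11 = 2.266 Ω.
V_A = 9.20 × 2.266/(3.23 + 2.266) = 3.793 V.
Then the unloaded second divider: V_B = V_A × R4/(R3+R4) = 3.793 × 0.09206 = 0.3492 V.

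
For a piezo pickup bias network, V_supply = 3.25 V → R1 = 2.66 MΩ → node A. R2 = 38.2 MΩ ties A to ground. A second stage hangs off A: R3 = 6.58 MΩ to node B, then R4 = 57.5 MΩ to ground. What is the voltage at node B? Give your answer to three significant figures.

Looking into the second stage from A: R3 + R4 = 64.08 MΩ appears in parallel with R2.
R2 ‖ (R3+R4) = 23.93 MΩ.
V_A = 3.25 × 23.93/(2.66 + 23.93) = 2.925 V.
V_B = V_A × 0.8973 = 2.625 V.

V_B ≈ 2.62 V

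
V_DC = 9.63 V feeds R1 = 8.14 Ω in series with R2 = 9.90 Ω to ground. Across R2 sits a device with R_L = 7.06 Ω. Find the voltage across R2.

The load sits in parallel with R2, giving an effective lower resistance R2' = R2·R_L/(R2+R_L) = 4.121 Ω.
Voltage divider with the loaded lower leg: V_out = 9.63 × 4.121/(8.14 + 4.121) = 9.63 × 0.3361 = 3.237 V.
(Unloaded it would be 5.28 V; the load pulls it down.)

V_out ≈ 3.24 V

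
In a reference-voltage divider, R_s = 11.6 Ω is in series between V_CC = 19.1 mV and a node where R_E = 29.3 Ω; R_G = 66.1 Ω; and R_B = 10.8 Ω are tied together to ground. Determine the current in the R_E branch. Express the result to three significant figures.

I ≈ 0.246 mA

Combine the parallel branches: R_p = (1/29.3 + 1/66.1 + 1/10.8)⁻¹ = 7.050 Ω.
V_A by voltage divider: V_A = 19.1 × 7.050/(11.6 + 7.050) = 7.220 mV.
I(R_E) = V_A / R_E = 7.220/29.3 = 0.2464 mA.
(Equivalently: I_total = 1.024 mA, then current-divider fraction G_k/ΣG = 0.2406.)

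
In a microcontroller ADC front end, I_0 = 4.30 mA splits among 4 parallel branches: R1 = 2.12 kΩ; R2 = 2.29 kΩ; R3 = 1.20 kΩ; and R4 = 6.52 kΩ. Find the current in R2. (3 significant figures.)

Total conductance ΣG = 1/2.12 + 1/2.29 + 1/1.20 + 1/6.52 = 1.895 (units of 1/kΩ).
R2 takes the fraction G_k/ΣG = 0.4367/1.895 = 0.2304, so I = 4.30 × 0.2304 = 0.9908 mA.

I ≈ 0.991 mA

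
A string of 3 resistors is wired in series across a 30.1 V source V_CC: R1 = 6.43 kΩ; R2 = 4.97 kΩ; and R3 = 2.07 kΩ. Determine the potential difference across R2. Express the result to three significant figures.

V ≈ 11.1 V

Series total: ΣR = 6.43 + 4.97 + 2.07 = 13.47 kΩ.
By the voltage-divider rule, V = 30.1 × 4.970/13.47 = 11.11 V.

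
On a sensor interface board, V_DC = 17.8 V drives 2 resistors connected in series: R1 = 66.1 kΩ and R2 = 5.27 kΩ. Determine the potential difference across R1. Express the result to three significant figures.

Total series resistance ΣR = 66.1 + 5.27 = 71.37 kΩ.
Voltage divider: V = V_DC · (66.10 / 71.37) = 17.8 × 0.9262 = 16.49 V.

V ≈ 16.5 V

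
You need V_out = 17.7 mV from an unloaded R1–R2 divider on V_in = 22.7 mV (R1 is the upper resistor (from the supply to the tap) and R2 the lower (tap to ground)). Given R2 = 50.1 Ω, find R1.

The divider ratio is R2/(R1+R2) = 17.7/22.7 = 0.7797.
So R1 = R2 · (V_in/V_out − 1) = 50.1 × (22.7/17.7 − 1) = 50.1 × 0.2825 = 14.15 Ω.

R1 ≈ 14.2 Ω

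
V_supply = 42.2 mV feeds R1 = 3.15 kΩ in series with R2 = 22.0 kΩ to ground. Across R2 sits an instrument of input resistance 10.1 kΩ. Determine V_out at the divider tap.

The load sits in parallel with R2, giving an effective lower resistance R2' = R2·R_L/(R2+R_L) = 6.922 kΩ.
Then V_out = V_supply · R2'/(R1 + R2') = 42.2 × 6.922/10.07 = 29.00 mV.

V_out ≈ 29.0 mV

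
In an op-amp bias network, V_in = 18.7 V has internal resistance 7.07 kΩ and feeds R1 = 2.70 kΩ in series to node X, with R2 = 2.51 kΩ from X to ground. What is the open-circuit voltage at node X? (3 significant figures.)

R1' = 7.07 + 2.70 = 9.770 kΩ (source resistance + R1).
V_th is the unloaded tap voltage: V_in · R2/(R1'+R2) = 18.7 × 0.2044 = 3.822 V.

V_th ≈ 3.82 V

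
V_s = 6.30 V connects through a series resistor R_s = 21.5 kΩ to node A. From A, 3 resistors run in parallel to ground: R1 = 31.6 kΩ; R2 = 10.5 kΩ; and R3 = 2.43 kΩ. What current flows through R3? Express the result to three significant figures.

Equivalent of the parallel group: R_p = 1.857 kΩ.
V_A = 6.30 × 1.857/23.36 = 0.5010 V.
Branch current I = V_A/R3 = 0.5010/2.43 = 0.2062 mA.
(Equivalently: I_total = 0.2697 mA, then current-divider fraction G_k/ΣG = 0.7643.)

I ≈ 0.206 mA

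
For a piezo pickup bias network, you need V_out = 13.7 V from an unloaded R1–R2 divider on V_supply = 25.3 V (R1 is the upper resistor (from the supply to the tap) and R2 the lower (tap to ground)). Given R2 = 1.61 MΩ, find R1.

R1 ≈ 1.36 MΩ

V_out/V_supply = R2/(R1+R2) = 0.5415.
R1 = R2·(1/k − 1) = 1.61 × 0.8467 = 1.363 MΩ.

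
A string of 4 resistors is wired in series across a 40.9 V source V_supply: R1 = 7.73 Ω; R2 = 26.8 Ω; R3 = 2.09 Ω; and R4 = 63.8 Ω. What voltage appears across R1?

Total series resistance ΣR = 7.73 + 26.8 + 2.09 + 63.8 = 100.4 Ω.
Voltage divider: V = V_supply · (7.730 / 100.4) = 40.9 × 0.07698 = 3.148 V.

V ≈ 3.15 V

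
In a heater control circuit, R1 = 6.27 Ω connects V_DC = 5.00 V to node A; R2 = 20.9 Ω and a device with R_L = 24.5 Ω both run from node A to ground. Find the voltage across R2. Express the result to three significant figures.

V_out ≈ 3.21 V

R2 ‖ R_L = (20.9 × 24.5)/(20.9 + 24.5) = 11.28 Ω.
Now apply the divider: V_out = 5.00 × 0.6427 = 3.214 V.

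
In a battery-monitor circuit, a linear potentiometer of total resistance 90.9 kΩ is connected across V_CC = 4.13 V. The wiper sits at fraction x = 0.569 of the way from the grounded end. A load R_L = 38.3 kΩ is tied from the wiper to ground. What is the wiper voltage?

The pot divides into 39.18 kΩ above the wiper and 51.72 kΩ below.
Lower segment in parallel with the load: 51.72 ‖ 38.3 = 22.01 kΩ.
Loaded-divider output: V_out = 4.13 × 0.3597 = 1.485 V.
(Unloaded: V_out = x·V_CC = 2.35 V.)

V_out ≈ 1.49 V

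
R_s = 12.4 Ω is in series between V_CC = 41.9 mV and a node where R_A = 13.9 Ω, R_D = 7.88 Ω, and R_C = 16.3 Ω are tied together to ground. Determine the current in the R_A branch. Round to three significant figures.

I ≈ 0.713 mA

Combine the parallel branches: R_p = (1/13.9 + 1/7.88 + 1/16.3)⁻¹ = 3.843 Ω.
V_A by voltage divider: V_A = 41.9 × 3.843/(12.4 + 3.843) = 9.914 mV.
I(R_A) = V_A / R_A = 9.914/13.9 = 0.7132 mA.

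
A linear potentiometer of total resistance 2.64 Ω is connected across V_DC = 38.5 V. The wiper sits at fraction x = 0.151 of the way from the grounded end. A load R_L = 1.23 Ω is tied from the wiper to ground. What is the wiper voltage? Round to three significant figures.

Lower segment x·R_p = 0.3986 Ω; upper segment (1−x)·R_p = 2.241 Ω.
(x·R_p) ‖ R_L = 0.3011 Ω.
Then V_out = V_DC · 0.3011/(2.241 + 0.3011) = 4.559 V.

V_out ≈ 4.56 V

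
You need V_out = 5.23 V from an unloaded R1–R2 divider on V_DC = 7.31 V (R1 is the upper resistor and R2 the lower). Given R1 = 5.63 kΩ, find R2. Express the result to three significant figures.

The divider ratio is R2/(R1+R2) = 5.23/7.31 = 0.7155.
R2 = R1 · 0.7155/(1 − 0.7155) = 14.16 kΩ.

R2 ≈ 14.2 kΩ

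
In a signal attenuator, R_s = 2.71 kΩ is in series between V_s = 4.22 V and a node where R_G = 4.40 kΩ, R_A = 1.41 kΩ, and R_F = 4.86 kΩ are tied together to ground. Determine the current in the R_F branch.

I ≈ 0.212 mA

Equivalent of the parallel group: R_p = 0.8755 kΩ.
Node voltage V_A = V_s · R_p/(R_s + R_p) = 4.22 × 0.2442 = 1.030 V.
I(R_F) = V_A / R_F = 1.030/4.86 = 0.2120 mA.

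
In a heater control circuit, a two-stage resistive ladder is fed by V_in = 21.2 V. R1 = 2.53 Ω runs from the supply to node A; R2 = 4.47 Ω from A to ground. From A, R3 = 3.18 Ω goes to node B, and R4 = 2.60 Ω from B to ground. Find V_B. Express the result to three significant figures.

V_B ≈ 4.76 V

Node A sees R2 in parallel with the series input of stage 2, R3 + R4 = 5.780 Ω.
Effective lower resistance at A: R2 ‖ 5.780 = 2.521 Ω.
So V_A = 21.2 × 0.4991 = 10.58 V.
Stage 2 is unloaded, so V_B = V_A · R4/(R3+R4) = 10.58 × 2.60/5.780 = 4.759 V.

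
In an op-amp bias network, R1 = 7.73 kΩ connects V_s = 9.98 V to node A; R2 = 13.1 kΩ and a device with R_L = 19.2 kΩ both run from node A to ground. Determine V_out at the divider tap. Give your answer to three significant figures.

V_out ≈ 5.01 V

First combine the lower leg with the load: R2 ‖ R_L = 7.787 kΩ.
Then V_out = V_s · R2'/(R1 + R2') = 9.98 × 7.787/15.52 = 5.008 V.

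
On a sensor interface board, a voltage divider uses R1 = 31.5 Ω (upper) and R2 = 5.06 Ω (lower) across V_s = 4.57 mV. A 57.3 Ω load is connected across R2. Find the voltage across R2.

The load sits in parallel with R2, giving an effective lower resistance R2' = R2·R_L/(R2+R_L) = 4.649 Ω.
Now apply the divider: V_out = 4.57 × 0.1286 = 0.5878 mV.
(Unloaded it would be 0.632 mV; the load pulls it down.)

V_out ≈ 0.588 mV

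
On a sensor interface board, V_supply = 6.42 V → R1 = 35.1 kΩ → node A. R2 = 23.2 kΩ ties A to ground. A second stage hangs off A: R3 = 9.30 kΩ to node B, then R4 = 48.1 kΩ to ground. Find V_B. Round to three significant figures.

V_B ≈ 1.72 V

The second stage (R3 + R4 = 57.40 kΩ) loads node A in parallel with R2.
R2 ‖ (R3+R4) = 16.52 kΩ.
First divider: V_A = V_supply · 16.52/(35.1 + 16.52) = 2.055 V.
V_B = V_A × 0.8380 = 1.722 V.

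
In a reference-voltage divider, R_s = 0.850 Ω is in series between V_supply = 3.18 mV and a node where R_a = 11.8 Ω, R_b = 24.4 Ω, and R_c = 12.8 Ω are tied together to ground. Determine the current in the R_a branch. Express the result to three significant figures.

I ≈ 0.230 mA

Combine the parallel branches: R_p = (1/11.8 + 1/24.4 + 1/12.8)⁻¹ = 4.905 Ω.
Node voltage V_A = V_supply · R_p/(R_s + R_p) = 3.18 × 0.8523 = 2.710 mV.
Branch current I = V_A/R_a = 2.710/11.8 = 0.2297 mA.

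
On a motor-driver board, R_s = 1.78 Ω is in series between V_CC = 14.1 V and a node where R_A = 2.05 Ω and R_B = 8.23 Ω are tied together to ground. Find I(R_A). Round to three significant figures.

I ≈ 3.30 A

Parallel bank: R_p = 1/(1/2.05 + 1/8.23) = 1.641 Ω.
V_A = 14.1 × 1.641/3.421 = 6.764 V.
Branch current I = V_A/R_A = 6.764/2.05 = 3.299 A.
(Check via current divider: I_total = 4.121 A; share G_k/ΣG = 0.8006 → same result.)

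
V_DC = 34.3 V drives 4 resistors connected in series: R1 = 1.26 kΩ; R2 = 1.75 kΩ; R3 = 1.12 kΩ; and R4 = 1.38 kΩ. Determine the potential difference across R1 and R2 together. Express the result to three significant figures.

Series total: ΣR = 1.26 + 1.75 + 1.12 + 1.38 = 5.510 kΩ.
R_{R1..R2} = 1.26 + 1.75 = 3.010 kΩ.
By the voltage-divider rule, V = 34.3 × 3.010/5.510 = 18.74 V.

V ≈ 18.7 V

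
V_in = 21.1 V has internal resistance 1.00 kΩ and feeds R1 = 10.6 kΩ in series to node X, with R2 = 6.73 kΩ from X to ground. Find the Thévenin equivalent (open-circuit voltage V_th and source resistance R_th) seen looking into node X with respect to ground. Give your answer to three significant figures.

R1' = 1.00 + 10.6 = 11.60 kΩ (source resistance + R1).
V_th is the unloaded tap voltage: V_in · R2/(R1'+R2) = 21.1 × 0.3672 = 7.747 V.
With V_in suppressed (replaced by a short), R_th = R1' ‖ R2 = (11.60 × 6.73)/(11.60 + 6.73) = 4.259 kΩ.

V_th ≈ 7.75 V, R_th ≈ 4.26 kΩ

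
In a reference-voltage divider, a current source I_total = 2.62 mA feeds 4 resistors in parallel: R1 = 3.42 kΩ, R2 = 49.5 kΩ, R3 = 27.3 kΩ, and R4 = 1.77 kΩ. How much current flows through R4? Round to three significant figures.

I ≈ 1.62 mA

ΣG = 1/3.42 + 1/49.5 + 1/27.3 + 1/1.77 = 0.9142.
By the current-divider rule, I = I_total · G_k/ΣG = 2.62 × 0.6180 = 1.619 mA.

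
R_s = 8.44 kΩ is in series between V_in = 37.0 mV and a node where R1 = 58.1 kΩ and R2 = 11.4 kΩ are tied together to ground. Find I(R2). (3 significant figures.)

Combine the parallel branches: R_p = (1/58.1 + 1/11.4)⁻¹ = 9.530 kΩ.
V_A = 37.0 × 9.530/17.97 = 19.62 mV.
I(R2) = V_A / R2 = 19.62/11.4 = 1.721 µA.

I ≈ 1.72 µA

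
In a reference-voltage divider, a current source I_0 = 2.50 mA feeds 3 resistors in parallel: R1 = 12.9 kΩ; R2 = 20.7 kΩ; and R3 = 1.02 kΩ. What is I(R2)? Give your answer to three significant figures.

Conductances: ΣG = 1/12.9 + 1/20.7 + 1/1.02 = 1.106 (1/kΩ).
By the current-divider rule, I = I_0 · G_k/ΣG = 2.50 × 0.04367 = 0.1092 mA.

I ≈ 0.109 mA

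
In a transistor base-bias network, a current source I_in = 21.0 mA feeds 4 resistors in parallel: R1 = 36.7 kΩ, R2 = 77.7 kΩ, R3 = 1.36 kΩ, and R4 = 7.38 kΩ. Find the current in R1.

Total conductance ΣG = 1/36.7 + 1/77.7 + 1/1.36 + 1/7.38 = 0.9109 (units of 1/kΩ).
By the current-divider rule, I = I_in · G_k/ΣG = 21.0 × 0.02991 = 0.6282 mA.

I ≈ 0.628 mA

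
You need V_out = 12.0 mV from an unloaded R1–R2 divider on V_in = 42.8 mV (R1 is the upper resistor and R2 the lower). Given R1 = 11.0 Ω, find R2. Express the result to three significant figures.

V_out/V_in = R2/(R1+R2) = 0.2804.
So R2 = R1 · V_out/(V_in − V_out) = 11.0 × 12.0/(42.8 − 12.0) = 11.0 × 0.3896 = 4.286 Ω.

R2 ≈ 4.29 Ω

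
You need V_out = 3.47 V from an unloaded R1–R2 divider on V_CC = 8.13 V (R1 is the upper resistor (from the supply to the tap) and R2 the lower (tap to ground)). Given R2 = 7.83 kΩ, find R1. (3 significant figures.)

R1 ≈ 10.5 kΩ

V_out/V_CC = R2/(R1+R2) = 0.4268.
So R1 = R2 · (V_CC/V_out − 1) = 7.83 × (8.13/3.47 − 1) = 7.83 × 1.343 = 10.52 kΩ.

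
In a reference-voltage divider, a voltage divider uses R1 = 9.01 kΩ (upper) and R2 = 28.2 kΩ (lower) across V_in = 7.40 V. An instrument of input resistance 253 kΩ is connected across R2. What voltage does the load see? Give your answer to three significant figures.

First combine the lower leg with the load: R2 ‖ R_L = 25.37 kΩ.
Now apply the divider: V_out = 7.40 × 0.7379 = 5.461 V.

V_out ≈ 5.46 V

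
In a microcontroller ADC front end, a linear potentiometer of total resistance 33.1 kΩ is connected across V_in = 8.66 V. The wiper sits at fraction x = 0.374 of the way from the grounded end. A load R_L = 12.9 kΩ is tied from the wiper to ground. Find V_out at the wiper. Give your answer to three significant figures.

V_out ≈ 2.02 V

Lower segment x·R_p = 12.38 kΩ; upper segment (1−x)·R_p = 20.72 kΩ.
(x·R_p) ‖ R_L = 6.317 kΩ.
V_out = 8.66 × 6.317/(20.72 + 6.317) = 2.023 V.
(Unloaded: V_out = x·V_in = 3.24 V.)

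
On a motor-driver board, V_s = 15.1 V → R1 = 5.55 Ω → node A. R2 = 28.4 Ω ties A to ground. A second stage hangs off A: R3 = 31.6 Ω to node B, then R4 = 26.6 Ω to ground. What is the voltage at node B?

The second stage (R3 + R4 = 58.20 Ω) loads node A in parallel with R2.
Effective lower resistance at A: R2 ‖ 58.20 = 19.09 Ω.
V_A = 15.1 × 19.09/(5.55 + 19.09) = 11.70 V.
V_B = V_A × 0.4570 = 5.347 V.

V_B ≈ 5.35 V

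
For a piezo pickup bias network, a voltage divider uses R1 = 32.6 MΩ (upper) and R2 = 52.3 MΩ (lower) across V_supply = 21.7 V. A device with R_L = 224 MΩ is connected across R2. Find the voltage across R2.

V_out ≈ 12.3 V

The load sits in parallel with R2, giving an effective lower resistance R2' = R2·R_L/(R2+R_L) = 42.40 MΩ.
Now apply the divider: V_out = 21.7 × 0.5653 = 12.27 V.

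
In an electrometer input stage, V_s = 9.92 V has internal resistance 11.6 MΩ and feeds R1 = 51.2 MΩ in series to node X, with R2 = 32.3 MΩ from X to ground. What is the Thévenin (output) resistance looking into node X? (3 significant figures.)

R_th ≈ 21.3 MΩ

R1' = 11.6 + 51.2 = 62.80 MΩ (source resistance + R1).
Looking into X with the source shorted: R_th = R1'·R2/(R1'+R2) = 62.80 × 32.3/95.10 = 21.33 MΩ.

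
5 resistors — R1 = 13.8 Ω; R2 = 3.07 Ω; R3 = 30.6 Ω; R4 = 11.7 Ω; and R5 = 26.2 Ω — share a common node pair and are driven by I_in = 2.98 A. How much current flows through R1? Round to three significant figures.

Total conductance ΣG = 1/13.8 + 1/3.07 + 1/30.6 + 1/11.7 + 1/26.2 = 0.5545 (units of 1/Ω).
Current divider: I(R1) = I_in · G_k/ΣG = 2.98 × (0.07246/0.5545) = 2.98 × 0.1307 = 0.3894 A.

I ≈ 0.389 A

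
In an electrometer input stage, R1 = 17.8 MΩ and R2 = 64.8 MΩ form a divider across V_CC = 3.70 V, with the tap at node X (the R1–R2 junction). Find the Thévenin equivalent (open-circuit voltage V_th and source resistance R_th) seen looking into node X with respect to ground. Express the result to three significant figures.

V_th is the unloaded tap voltage: V_CC · R2/(R1+R2) = 3.70 × 0.7845 = 2.903 V.
With V_CC suppressed (replaced by a short), R_th = R1 ‖ R2 = (17.80 × 64.8)/(17.80 + 64.8) = 13.96 MΩ.

V_th ≈ 2.90 V, R_th ≈ 14.0 MΩ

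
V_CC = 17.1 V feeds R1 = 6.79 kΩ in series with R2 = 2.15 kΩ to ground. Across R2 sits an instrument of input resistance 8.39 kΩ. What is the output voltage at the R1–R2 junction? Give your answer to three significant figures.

R2 ‖ R_L = (2.15 × 8.39)/(2.15 + 8.39) = 1.711 kΩ.
Now apply the divider: V_out = 17.1 × 0.2013 = 3.442 V.

V_out ≈ 3.44 V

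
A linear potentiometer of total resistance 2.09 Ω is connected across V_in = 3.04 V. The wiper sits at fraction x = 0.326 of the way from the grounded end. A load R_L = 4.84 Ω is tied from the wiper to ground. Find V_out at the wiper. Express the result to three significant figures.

V_out ≈ 0.905 V

The pot divides into 1.409 Ω above the wiper and 0.6813 Ω below.
(x·R_p) ‖ R_L = 0.5973 Ω.
Then V_out = V_in · 0.5973/(1.409 + 0.5973) = 0.9052 V.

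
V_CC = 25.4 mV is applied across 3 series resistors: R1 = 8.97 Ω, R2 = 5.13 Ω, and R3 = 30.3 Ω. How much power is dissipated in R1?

The common current is I = 25.4/44.40 = 0.5721 mA.
V(R1) = I·R = 5.131 mV; P = V·I = 5.131 × 0.5721 = 2.936 µW.

P ≈ 2.94 µW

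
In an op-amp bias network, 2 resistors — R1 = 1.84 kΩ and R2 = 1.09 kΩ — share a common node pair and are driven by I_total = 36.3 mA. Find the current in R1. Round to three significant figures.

I ≈ 13.5 mA

For two parallel branches, I_k = I_total · (other R)/(sum of R).
I(R1) = 36.3 × 1.09/(1.84 + 1.09) = 36.3 × 0.3720 = 13.50 mA.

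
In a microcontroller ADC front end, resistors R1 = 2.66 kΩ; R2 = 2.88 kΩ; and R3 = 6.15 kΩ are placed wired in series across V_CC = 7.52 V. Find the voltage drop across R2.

V ≈ 1.85 V

ΣR = 2.66 + 2.88 + 6.15 = 11.69 kΩ.
V = V_CC · R/ΣR = 7.52 × 0.2464 = 1.853 V.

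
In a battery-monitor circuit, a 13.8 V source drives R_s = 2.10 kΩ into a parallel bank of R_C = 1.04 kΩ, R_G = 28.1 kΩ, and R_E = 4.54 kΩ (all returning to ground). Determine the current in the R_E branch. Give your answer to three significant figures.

Parallel bank: R_p = 1/(1/1.04 + 1/28.1 + 1/4.54) = 0.8214 kΩ.
V_A = 13.8 × 0.8214/2.921 = 3.880 V.
I(R_E) = V_A / R_E = 3.880/4.54 = 0.8547 mA.

I ≈ 0.855 mA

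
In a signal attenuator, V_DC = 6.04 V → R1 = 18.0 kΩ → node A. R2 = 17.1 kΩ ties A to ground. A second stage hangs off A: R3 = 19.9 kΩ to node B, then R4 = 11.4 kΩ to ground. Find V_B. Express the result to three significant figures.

Node A sees R2 in parallel with the series input of stage 2, R3 + R4 = 31.30 kΩ.
R2 ‖ (R3+R4) = 11.06 kΩ.
First divider: V_A = V_DC · 11.06/(18.0 + 11.06) = 2.299 V.
Then the unloaded second divider: V_B = V_A × R4/(R3+R4) = 2.299 × 0.3642 = 0.8372 V.

V_B ≈ 0.837 V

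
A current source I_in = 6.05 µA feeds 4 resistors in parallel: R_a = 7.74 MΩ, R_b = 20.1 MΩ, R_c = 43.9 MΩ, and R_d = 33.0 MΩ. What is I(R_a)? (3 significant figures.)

Conductances: ΣG = 1/7.74 + 1/20.1 + 1/43.9 + 1/33.0 = 0.2320 (1/MΩ).
Current divider: I(R_a) = I_in · G_k/ΣG = 6.05 × (0.1292/0.2320) = 6.05 × 0.5568 = 3.369 µA.

I ≈ 3.37 µA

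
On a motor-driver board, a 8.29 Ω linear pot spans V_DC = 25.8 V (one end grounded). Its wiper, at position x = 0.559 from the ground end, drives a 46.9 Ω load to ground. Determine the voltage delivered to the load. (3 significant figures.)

V_out ≈ 13.8 V

Lower segment x·R_p = 4.634 Ω; upper segment (1−x)·R_p = 3.656 Ω.
Lower segment in parallel with the load: 4.634 ‖ 46.9 = 4.217 Ω.
Loaded-divider output: V_out = 25.8 × 0.5357 = 13.82 V.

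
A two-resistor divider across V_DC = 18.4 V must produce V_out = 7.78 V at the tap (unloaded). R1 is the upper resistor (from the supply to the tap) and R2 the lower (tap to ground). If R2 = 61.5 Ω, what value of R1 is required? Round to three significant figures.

V_out/V_DC = R2/(R1+R2) = 0.4228.
Rearranging, R1 = R2·(1−k)/k = 61.5 × 1.365 = 83.95 Ω.

R1 ≈ 83.9 Ω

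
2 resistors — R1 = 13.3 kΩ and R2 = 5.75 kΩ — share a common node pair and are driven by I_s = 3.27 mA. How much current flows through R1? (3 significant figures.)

I ≈ 0.987 mA

For two parallel branches, I_k = I_s · (other R)/(sum of R).
So I = 3.27 × 5.75/19.05 = 0.9870 mA.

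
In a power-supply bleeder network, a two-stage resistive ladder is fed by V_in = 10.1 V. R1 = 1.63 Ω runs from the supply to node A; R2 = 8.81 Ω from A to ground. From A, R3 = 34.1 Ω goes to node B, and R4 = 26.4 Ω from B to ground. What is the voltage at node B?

V_B ≈ 3.64 V

The second stage (R3 + R4 = 60.50 Ω) loads node A in parallel with R2.
R2 ‖ (R3+R4) = 7.690 Ω.
So V_A = 10.1 × 0.8251 = 8.334 V.
Stage 2 is unloaded, so V_B = V_A · R4/(R3+R4) = 8.334 × 26.4/60.50 = 3.636 V.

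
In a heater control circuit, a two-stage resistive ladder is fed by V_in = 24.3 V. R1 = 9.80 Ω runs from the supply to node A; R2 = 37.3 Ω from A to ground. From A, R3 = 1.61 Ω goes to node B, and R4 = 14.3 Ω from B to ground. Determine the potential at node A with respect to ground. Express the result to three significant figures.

V_A ≈ 12.9 V

Looking into the second stage from A: R3 + R4 = 15.91 Ω appears in parallel with R2.
Effective lower resistance at A: R2 ‖ 15.91 = 11.15 Ω.
V_A = 24.3 × 11.15/(9.80 + 11.15) = 12.93 V.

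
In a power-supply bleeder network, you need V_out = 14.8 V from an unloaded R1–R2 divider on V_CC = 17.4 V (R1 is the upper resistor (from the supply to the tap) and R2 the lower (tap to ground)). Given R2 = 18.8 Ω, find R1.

R1 ≈ 3.30 Ω

Required fraction k = V_out/V_CC = 0.8506.
So R1 = R2 · (V_CC/V_out − 1) = 18.8 × (17.4/14.8 − 1) = 18.8 × 0.1757 = 3.303 Ω.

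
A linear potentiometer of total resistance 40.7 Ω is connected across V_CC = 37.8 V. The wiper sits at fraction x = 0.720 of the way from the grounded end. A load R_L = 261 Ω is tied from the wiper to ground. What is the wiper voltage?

Lower segment x·R_p = 29.30 Ω; upper segment (1−x)·R_p = 11.40 Ω.
R_L loads the lower segment: effective lower R = 26.35 Ω.
V_out = 37.8 × 26.35/(11.40 + 26.35) = 26.39 V.

V_out ≈ 26.4 V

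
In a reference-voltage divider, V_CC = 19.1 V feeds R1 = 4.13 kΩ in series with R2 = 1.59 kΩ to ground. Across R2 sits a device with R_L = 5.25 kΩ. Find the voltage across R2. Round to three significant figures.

First combine the lower leg with the load: R2 ‖ R_L = 1.220 kΩ.
Voltage divider with the loaded lower leg: V_out = 19.1 × 1.220/(4.13 + 1.220) = 19.1 × 0.2281 = 4.357 V.

V_out ≈ 4.36 V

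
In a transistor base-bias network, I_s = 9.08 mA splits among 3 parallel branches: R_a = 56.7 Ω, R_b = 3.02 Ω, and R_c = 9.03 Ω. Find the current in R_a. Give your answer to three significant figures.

ΣG = 1/56.7 + 1/3.02 + 1/9.03 = 0.4595.
Current divider: I(R_a) = I_s · G_k/ΣG = 9.08 × (0.01764/0.4595) = 9.08 × 0.03838 = 0.3485 mA.

I ≈ 0.349 mA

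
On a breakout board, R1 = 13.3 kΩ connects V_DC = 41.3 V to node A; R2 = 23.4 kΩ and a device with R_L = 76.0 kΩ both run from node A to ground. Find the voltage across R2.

First combine the lower leg with the load: R2 ‖ R_L = 17.89 kΩ.
Now apply the divider: V_out = 41.3 × 0.5736 = 23.69 V.

V_out ≈ 23.7 V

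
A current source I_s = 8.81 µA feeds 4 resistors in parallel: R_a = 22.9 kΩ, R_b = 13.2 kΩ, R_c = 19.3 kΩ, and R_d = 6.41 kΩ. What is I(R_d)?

I ≈ 4.20 µA

Conductances: ΣG = 1/22.9 + 1/13.2 + 1/19.3 + 1/6.41 = 0.3272 (1/kΩ).
R_d takes the fraction G_k/ΣG = 0.1560/0.3272 = 0.4767, so I = 8.81 × 0.4767 = 4.200 µA.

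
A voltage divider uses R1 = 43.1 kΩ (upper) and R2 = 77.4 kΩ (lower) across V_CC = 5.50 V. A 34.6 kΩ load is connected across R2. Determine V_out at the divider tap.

V_out ≈ 1.96 V

R2 ‖ R_L = (77.4 × 34.6)/(77.4 + 34.6) = 23.91 kΩ.
Then V_out = V_CC · R2'/(R1 + R2') = 5.50 × 23.91/67.01 = 1.963 V.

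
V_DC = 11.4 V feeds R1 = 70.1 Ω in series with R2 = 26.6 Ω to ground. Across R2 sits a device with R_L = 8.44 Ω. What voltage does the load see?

First combine the lower leg with the load: R2 ‖ R_L = 6.407 Ω.
Voltage divider with the loaded lower leg: V_out = 11.4 × 6.407/(70.1 + 6.407) = 11.4 × 0.08374 = 0.9547 V.
(Unloaded it would be 3.14 V; the load pulls it down.)

V_out ≈ 0.955 V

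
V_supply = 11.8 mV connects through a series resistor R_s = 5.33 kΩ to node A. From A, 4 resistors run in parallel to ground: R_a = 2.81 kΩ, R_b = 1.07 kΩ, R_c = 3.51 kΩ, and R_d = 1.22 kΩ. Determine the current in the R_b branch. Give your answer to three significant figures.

Combine the parallel branches: R_p = (1/2.81 + 1/1.07 + 1/3.51 + 1/1.22)⁻¹ = 0.4175 kΩ.
V_A = 11.8 × 0.4175/5.748 = 0.8572 mV.
Branch current I = V_A/R_b = 0.8572/1.07 = 0.8011 µA.
(Check via current divider: I_total = 2.053 µA; share G_k/ΣG = 0.3902 → same result.)

I ≈ 0.801 µA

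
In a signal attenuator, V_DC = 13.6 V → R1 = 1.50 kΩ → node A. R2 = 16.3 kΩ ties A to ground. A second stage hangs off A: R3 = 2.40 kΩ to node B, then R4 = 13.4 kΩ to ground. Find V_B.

V_B ≈ 9.72 V

The second stage (R3 + R4 = 15.80 kΩ) loads node A in parallel with R2.
Effective lower resistance at A: R2 ‖ 15.80 = 8.023 kΩ.
So V_A = 13.6 × 0.8425 = 11.46 V.
Stage 2 is unloaded, so V_B = V_A · R4/(R3+R4) = 11.46 × 13.4/15.80 = 9.717 V.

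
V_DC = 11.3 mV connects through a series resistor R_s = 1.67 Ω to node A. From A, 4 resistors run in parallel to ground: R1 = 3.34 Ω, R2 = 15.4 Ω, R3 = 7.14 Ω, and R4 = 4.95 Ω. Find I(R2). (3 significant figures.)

Parallel bank: R_p = 1/(1/3.34 + 1/15.4 + 1/7.14 + 1/4.95) = 1.416 Ω.
V_A by voltage divider: V_A = 11.3 × 1.416/(1.67 + 1.416) = 5.184 mV.
I(R2) = V_A / R2 = 5.184/15.4 = 0.3366 mA.

I ≈ 0.337 mA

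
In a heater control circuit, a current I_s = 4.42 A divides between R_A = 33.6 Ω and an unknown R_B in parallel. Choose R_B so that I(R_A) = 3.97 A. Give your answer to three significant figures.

R_B ≈ 296 Ω

In a two-way split, I_A/I_s = R_B/(R_A + R_B).
With f = 0.8982, R_B = R_A · f/(1−f) = 33.6 × 8.822 = 296.4 Ω.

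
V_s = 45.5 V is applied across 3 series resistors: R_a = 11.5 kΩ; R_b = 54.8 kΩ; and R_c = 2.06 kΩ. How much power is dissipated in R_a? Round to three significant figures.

P ≈ 5.09 mW

ΣR = 68.36 kΩ → I = 45.5/68.36 = 0.6656 mA.
P = I²R = 0.4430 × 11.5 = 5.095 mW.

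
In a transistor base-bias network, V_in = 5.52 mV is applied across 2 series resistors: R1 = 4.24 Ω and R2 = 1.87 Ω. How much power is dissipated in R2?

P ≈ 1.53 µW

ΣR = 6.110 Ω → I = 5.52/6.110 = 0.9034 mA.
P = I²R = 0.8162 × 1.87 = 1.526 µW.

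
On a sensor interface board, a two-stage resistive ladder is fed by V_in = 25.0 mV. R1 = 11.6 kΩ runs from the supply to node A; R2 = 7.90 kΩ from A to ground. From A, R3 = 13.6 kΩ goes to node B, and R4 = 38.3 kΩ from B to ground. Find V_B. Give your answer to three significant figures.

The second stage (R3 + R4 = 51.90 kΩ) loads node A in parallel with R2.
R2 ‖ (R3+R4) = 6.856 kΩ.
First divider: V_A = V_in · 6.856/(11.6 + 6.856) = 9.287 mV.
V_B = V_A × 0.7380 = 6.854 mV.

V_B ≈ 6.85 mV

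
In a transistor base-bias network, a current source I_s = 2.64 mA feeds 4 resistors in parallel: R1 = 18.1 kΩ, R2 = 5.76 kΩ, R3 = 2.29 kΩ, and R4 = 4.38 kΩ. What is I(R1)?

Conductances: ΣG = 1/18.1 + 1/5.76 + 1/2.29 + 1/4.38 = 0.8939 (1/kΩ).
R1 takes the fraction G_k/ΣG = 0.05525/0.8939 = 0.06181, so I = 2.64 × 0.06181 = 0.1632 mA.

I ≈ 0.163 mA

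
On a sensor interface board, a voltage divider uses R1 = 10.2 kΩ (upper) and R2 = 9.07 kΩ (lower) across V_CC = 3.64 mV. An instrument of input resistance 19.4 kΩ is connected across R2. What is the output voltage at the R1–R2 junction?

V_out ≈ 1.37 mV

R2 ‖ R_L = (9.07 × 19.4)/(9.07 + 19.4) = 6.180 kΩ.
Now apply the divider: V_out = 3.64 × 0.3773 = 1.373 mV.
(Unloaded it would be 1.71 mV; the load pulls it down.)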